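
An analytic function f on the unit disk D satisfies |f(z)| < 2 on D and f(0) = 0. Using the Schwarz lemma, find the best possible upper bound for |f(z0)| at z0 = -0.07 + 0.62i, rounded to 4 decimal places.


Step 1: g = f/2 maps D -> D with g(0) = 0, so by the Schwarz lemma |g(z)| <= |z|, i.e. |f(z)| <= 2|z|; this is sharp (f(z) = 2z).
Step 2: |z0|^2 = (-0.07)^2 + 0.62^2 = 0.3893
Step 3: |z0| = sqrt(0.3893) = 0.623939
Step 4: Best bound = 2 * |z0| = 2 * 0.623939 = 1.2479

1.2479


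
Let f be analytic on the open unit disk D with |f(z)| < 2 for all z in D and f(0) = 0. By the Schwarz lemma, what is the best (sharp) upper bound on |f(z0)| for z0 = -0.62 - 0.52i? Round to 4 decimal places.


Step 1: g = f/2 maps D -> D with g(0) = 0, so by the Schwarz lemma |g(z)| <= |z|, i.e. |f(z)| <= 2|z|; this is sharp (f(z) = 2z).
Step 2: |z0|^2 = (-0.62)^2 + (-0.52)^2 = 0.6548
Step 3: |z0| = sqrt(0.6548) = 0.809197
Step 4: Best bound = 2 * |z0| = 2 * 0.809197 = 1.6184

1.6184


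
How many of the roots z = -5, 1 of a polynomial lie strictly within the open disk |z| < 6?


Step 1: Check each root:
  z = -5: |-5| = 5 < 6
  z = 1: |1| = 1 < 6
Step 2: Count = 2

2


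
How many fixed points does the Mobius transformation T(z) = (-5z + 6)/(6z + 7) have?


Step 1: Fixed points satisfy T(z) = z
Step 2: 6z^2 + 12z - 6 = 0
Step 3: Discriminant = 12^2 - 4*6*(-6) = 288
Step 4: Number of fixed points = 2

2


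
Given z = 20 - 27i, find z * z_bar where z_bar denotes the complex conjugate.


Step 1: conj(z) = 20 + 27i
Step 2: z * conj(z) = 20^2 + (-27)^2
Step 3: = 400 + 729 = 1129

1129


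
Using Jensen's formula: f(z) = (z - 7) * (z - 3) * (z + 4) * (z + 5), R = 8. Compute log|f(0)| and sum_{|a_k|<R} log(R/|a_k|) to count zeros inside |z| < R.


Jensen's formula: (1/2pi)*integral log|f(Re^it)|dt = log|f(0)| + sum_{|a_k|<R} log(R/|a_k|)
Step 1: f(0) = (-7) * (-3) * 4 * 5 = 420
Step 2: log|f(0)| = log|7| + log|3| + log|-4| + log|-5| = 6.0403
Step 3: Zeros inside |z| < 8: 7, 3, -4, -5
Step 4: Jensen sum = log(8/7) + log(8/3) + log(8/4) + log(8/5) = 2.2775
Step 5: n(R) = number of terms in the Jensen sum = count of zeros inside |z| < 8 = 4

4


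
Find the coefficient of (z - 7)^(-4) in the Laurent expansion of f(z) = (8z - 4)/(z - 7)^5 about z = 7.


Step 1: Write the numerator in powers of (z - 7): 8z - 4 = 8(z - 7) + (8*7 - 4) = 8(z - 7) + 52
Step 2: Divide by (z - 7)^5: f(z) = 52(z - 7)^(-5) + 8(z - 7)^(-4)
Step 3: This finite sum is the Laurent series of f about z = 7.
Step 4: Coefficient of (z - 7)^(-4) = coefficient of (z - 7) in the re-centred numerator = 8

8


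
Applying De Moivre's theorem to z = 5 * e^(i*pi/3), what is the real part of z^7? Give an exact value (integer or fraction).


Step 1: By De Moivre's theorem, z^7 = 5^7 * e^(i*7*pi/3) = 78125 * (cos(7*pi/3) + i*sin(7*pi/3))
Step 2: |z|^7 = 5^7 = 78125
Step 3: Reduce the angle mod 2*pi: 7*pi/3 - 2*pi = pi/3
Step 4: cos(pi/3) = 1/2
Step 5: Re(z^7) = 78125 * 1/2 = 78125/2

78125/2


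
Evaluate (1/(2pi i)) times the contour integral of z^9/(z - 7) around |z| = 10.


Step 1: f(z) = z^9, a = 7 is inside |z| = 10
Step 2: By Cauchy integral formula: (1/(2pi*i)) * integral = f(a)
Step 3: f(7) = 7^9 = 40353607

40353607


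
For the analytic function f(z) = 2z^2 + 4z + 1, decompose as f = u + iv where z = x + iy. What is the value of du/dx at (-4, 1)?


Step 1: f(z) = 2(x+iy)^2 + 4(x+iy) + 1
Step 2: u = 2(x^2 - y^2) + 4x + 1
Step 3: u_x = 4x + 4
Step 4: At (-4, 1): u_x = -16 + 4 = -12

-12


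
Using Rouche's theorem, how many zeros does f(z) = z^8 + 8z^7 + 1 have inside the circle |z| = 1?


Step 1: On |z| = 1 the three terms have sizes |z^8| = 1^8 = 1, |8z^7| = 8*1^7 = 8, |1| = 1
Step 2: The dominant term is g(z) = 8z^7; let h(z) = z^8 + 1 so f = g + h
Step 3: On |z| = 1: |g| = 8 and |h| <= 1 + 1 = 2
Step 4: Since 8 > 2, |h| < |g| on |z| = 1, so by Rouche f has the same number of zeros as g inside |z| < 1
Step 5: g(z) = 8z^7 has 7 zeros (at the origin, multiplicity 7) inside |z| < 1. Answer = 7

7


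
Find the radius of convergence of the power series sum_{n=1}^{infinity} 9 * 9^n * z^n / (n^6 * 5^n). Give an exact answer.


Step 1: General term a_n = 9 * 9^n / (n^6 * 5^n)
Step 2: By the root test, |a_n|^(1/n) = 9^(1/n) * 9 / (n^(6/n) * 5) -> 9/5 as n -> infinity (since 9^(1/n) -> 1 and n^(6/n) -> 1)
Step 3: R = 1/lim|a_n|^(1/n) = 5/9

5/9


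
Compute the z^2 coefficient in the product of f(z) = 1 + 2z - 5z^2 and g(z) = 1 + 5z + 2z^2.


Step 1: z^2 term in f*g comes from: (1)*(2z^2) + (2z)*(5z) + (-5z^2)*(1)
Step 2: = 2 + 10 - 5
Step 3: = 7

7


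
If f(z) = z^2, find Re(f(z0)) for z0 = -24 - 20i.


Step 1: z0 = -24 - 20i
Step 2: z0^2 = (-24)^2 - (-20)^2 + 960i
Step 3: real part = 576 - 400 = 176

176


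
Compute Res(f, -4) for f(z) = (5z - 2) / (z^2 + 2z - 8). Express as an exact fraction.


Step 1: Q(z) = z^2 + 2z - 8 = (z + 4)(z - 2)
Step 2: Q'(z) = 2z + 2
Step 3: Q'(-4) = -6, P(-4) = -22
Step 4: Res = P(-4)/Q'(-4) = -22/(-6) = 11/3

11/3


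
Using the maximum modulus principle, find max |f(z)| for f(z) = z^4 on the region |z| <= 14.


Step 1: On |z| = 14, |f(z)| = |z|^4 = 14^4
Step 2: By maximum modulus principle, maximum is on boundary.
Step 3: Maximum = 38416 = 38416

38416


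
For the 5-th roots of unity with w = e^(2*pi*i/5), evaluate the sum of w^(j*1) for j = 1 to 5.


Step 1: The sum sum_{j=1}^{n} w^(k*j) equals n if n | k, else 0.
Step 2: Here n = 5, k = 1
Step 3: Does n divide k? 5 | 1 -> False
Step 4: Sum = 0

0


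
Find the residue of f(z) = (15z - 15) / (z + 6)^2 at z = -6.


Step 1: Pole of order 2 at z = -6
Step 2: Res = lim d/dz [(z + 6)^2 * f(z)] as z -> -6
Step 3: (z + 6)^2 * f(z) = 15z - 15
Step 4: d/dz[15z - 15] = 15

15


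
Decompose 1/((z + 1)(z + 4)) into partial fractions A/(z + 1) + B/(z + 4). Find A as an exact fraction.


Step 1: Multiply both sides by (z + 1) and set z = -1
Step 2: A = 1 / (-1 + 4)
Step 3: A = 1 / 3
Step 4: A = 1/3

1/3


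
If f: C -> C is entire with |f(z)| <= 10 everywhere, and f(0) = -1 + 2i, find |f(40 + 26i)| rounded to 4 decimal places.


Step 1: By Liouville's theorem, a bounded entire function is constant.
Step 2: f(z) = f(0) = -1 + 2i for all z.
Step 3: |f(w)| = |-1 + 2i| = sqrt(1 + 4)
Step 4: = 2.2361

2.2361


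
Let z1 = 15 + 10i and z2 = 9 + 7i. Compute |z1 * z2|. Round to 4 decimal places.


Step 1: |z1| = sqrt(15^2 + 10^2) = sqrt(325)
Step 2: |z2| = sqrt(9^2 + 7^2) = sqrt(130)
Step 3: |z1*z2| = |z1|*|z2| = sqrt(325) * sqrt(130) = sqrt(325 * 130) = sqrt(42250)
Step 4: = 205.548

205.548


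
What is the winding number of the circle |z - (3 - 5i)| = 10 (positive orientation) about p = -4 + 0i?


Step 1: Center c = (3, -5), radius = 10
Step 2: |p - c|^2 = (-7)^2 + 5^2 = 74
Step 3: r^2 = 100
Step 4: |p-c| < r so winding number = 1

1


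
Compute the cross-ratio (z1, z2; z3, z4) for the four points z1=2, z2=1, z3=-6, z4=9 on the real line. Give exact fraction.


Step 1: (z1-z3)(z2-z4) = 8 * (-8) = -64
Step 2: (z1-z4)(z2-z3) = (-7) * 7 = -49
Step 3: Cross-ratio = 64/49 = 64/49

64/49


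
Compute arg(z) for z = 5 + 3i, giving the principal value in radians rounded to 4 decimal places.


Step 1: z = 5 + 3i
Step 2: arg(z) = atan2(3, 5)
Step 3: arg(z) = 0.5404

0.5404


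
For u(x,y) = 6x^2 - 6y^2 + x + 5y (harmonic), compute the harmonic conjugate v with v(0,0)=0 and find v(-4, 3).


Step 1: v_x = -u_y = 12y - 5
Step 2: v_y = u_x = 12x + 1
Step 3: v = 12xy - 5x + y + C
Step 4: v(0,0) = 0 => C = 0
Step 5: v(-4, 3) = -121

-121


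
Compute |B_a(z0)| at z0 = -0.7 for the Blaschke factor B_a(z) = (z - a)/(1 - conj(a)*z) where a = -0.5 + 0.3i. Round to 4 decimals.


Step 1: Numerator z0 - a = -0.7 - (-0.5 + 0.3i) = -0.2 - 0.3i
Step 2: Denominator 1 - conj(a)*z0 = 1 - (-0.5 - 0.3i)*(-0.7) = 0.65 - 0.21i
Step 3: |z0 - a|^2 = (-0.2)^2 + (-0.3)^2 = 0.13; |1 - conj(a)*z0|^2 = 0.65^2 + (-0.21)^2 = 0.4666
Step 4: |B_a(-0.7)| = sqrt(0.13 / 0.4666) = sqrt(0.278611)
Step 5: = 0.5278

0.5278


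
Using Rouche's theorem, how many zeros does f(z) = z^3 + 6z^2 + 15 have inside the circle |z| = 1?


Step 1: On |z| = 1 the three terms have sizes |z^3| = 1^3 = 1, |6z^2| = 6*1^2 = 6, |15| = 15
Step 2: The dominant term is g(z) = 15; let h(z) = z^3 + 6z^2 so f = g + h
Step 3: On |z| = 1: |g| = 15 and |h| <= 1 + 6 = 7
Step 4: Since 15 > 7, |h| < |g| on |z| = 1, so by Rouche f has the same number of zeros as g inside |z| < 1
Step 5: g(z) = 15 is a nonzero constant with no zeros inside |z| < 1. Answer = 0

0


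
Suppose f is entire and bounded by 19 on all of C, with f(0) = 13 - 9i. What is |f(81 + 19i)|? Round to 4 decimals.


Step 1: By Liouville's theorem, a bounded entire function is constant.
Step 2: f(z) = f(0) = 13 - 9i for all z.
Step 3: |f(w)| = |13 - 9i| = sqrt(169 + 81)
Step 4: = 15.8114

15.8114


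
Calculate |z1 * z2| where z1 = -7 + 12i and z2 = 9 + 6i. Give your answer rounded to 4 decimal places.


Step 1: |z1| = sqrt((-7)^2 + 12^2) = sqrt(193)
Step 2: |z2| = sqrt(9^2 + 6^2) = sqrt(117)
Step 3: |z1*z2| = |z1|*|z2| = sqrt(193) * sqrt(117) = sqrt(193 * 117) = sqrt(22581)
Step 4: = 150.2698

150.2698


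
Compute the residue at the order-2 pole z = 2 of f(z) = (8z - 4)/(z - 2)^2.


Step 1: Pole of order 2 at z = 2
Step 2: Res = lim d/dz [(z - 2)^2 * f(z)] as z -> 2
Step 3: (z - 2)^2 * f(z) = 8z - 4
Step 4: d/dz[8z - 4] = 8

8


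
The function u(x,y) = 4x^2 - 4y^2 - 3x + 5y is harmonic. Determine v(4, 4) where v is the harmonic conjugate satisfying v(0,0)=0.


Step 1: v_x = -u_y = 8y - 5
Step 2: v_y = u_x = 8x - 3
Step 3: v = 8xy - 5x - 3y + C
Step 4: v(0,0) = 0 => C = 0
Step 5: v(4, 4) = 96

96


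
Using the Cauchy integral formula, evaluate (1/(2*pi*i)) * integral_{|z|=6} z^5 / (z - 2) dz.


Step 1: f(z) = z^5, a = 2 is inside |z| = 6
Step 2: By Cauchy integral formula: (1/(2pi*i)) * integral = f(a)
Step 3: f(2) = 2^5 = 32

32


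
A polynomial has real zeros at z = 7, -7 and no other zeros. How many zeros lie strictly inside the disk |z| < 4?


Step 1: Check each root:
  z = 7: |7| = 7 >= 4
  z = -7: |-7| = 7 >= 4
Step 2: Count = 0

0


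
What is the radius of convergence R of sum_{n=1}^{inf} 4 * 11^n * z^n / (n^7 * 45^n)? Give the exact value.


Step 1: General term a_n = 4 * 11^n / (n^7 * 45^n)
Step 2: By the root test, |a_n|^(1/n) = 4^(1/n) * 11 / (n^(7/n) * 45) -> 11/45 as n -> infinity (since 4^(1/n) -> 1 and n^(7/n) -> 1)
Step 3: R = 1/lim|a_n|^(1/n) = 45/11

45/11


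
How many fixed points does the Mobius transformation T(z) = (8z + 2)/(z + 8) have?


Step 1: Fixed points satisfy T(z) = z
Step 2: z^2 - 2 = 0
Step 3: Discriminant = 0^2 - 4*1*(-2) = 8
Step 4: Number of fixed points = 2

2


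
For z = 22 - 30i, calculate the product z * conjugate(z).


Step 1: conj(z) = 22 + 30i
Step 2: z * conj(z) = 22^2 + (-30)^2
Step 3: = 484 + 900 = 1384

1384


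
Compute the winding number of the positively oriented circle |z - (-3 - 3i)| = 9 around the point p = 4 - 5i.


Step 1: Center c = (-3, -3), radius = 9
Step 2: |p - c|^2 = 7^2 + (-2)^2 = 53
Step 3: r^2 = 81
Step 4: |p-c| < r so winding number = 1

1


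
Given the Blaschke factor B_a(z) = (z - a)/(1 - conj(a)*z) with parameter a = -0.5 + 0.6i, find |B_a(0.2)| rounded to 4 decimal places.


Step 1: Numerator z0 - a = 0.2 - (-0.5 + 0.6i) = 0.7 - 0.6i
Step 2: Denominator 1 - conj(a)*z0 = 1 - (-0.5 - 0.6i)*0.2 = 1.1 + 0.12i
Step 3: |z0 - a|^2 = 0.7^2 + (-0.6)^2 = 0.85; |1 - conj(a)*z0|^2 = 1.1^2 + 0.12^2 = 1.2244
Step 4: |B_a(0.2)| = sqrt(0.85 / 1.2244) = sqrt(0.694218)
Step 5: = 0.8332

0.8332


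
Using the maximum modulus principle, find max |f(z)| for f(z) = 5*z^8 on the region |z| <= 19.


Step 1: On |z| = 19, |f(z)| = 5 * |z|^8 = 5 * 19^8
Step 2: By maximum modulus principle, maximum is on boundary.
Step 3: Maximum = 5 * 16983563041 = 84917815205

84917815205


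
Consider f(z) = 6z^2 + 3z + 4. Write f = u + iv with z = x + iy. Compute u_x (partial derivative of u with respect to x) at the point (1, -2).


Step 1: f(z) = 6(x+iy)^2 + 3(x+iy) + 4
Step 2: u = 6(x^2 - y^2) + 3x + 4
Step 3: u_x = 12x + 3
Step 4: At (1, -2): u_x = 12 + 3 = 15

15


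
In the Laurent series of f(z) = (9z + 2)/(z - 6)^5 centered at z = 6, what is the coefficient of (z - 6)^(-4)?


Step 1: Write the numerator in powers of (z - 6): 9z + 2 = 9(z - 6) + (9*6 + 2) = 9(z - 6) + 56
Step 2: Divide by (z - 6)^5: f(z) = 56(z - 6)^(-5) + 9(z - 6)^(-4)
Step 3: This finite sum is the Laurent series of f about z = 6.
Step 4: Coefficient of (z - 6)^(-4) = coefficient of (z - 6) in the re-centred numerator = 9

9


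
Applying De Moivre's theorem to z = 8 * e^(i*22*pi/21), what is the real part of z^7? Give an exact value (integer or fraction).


Step 1: By De Moivre's theorem, z^7 = 8^7 * e^(i*7*22*pi/21) = 2097152 * (cos(22*pi/3) + i*sin(22*pi/3))
Step 2: |z|^7 = 8^7 = 2097152
Step 3: Reduce the angle mod 2*pi: 22*pi/3 - 6*pi = 4*pi/3
Step 4: cos(4*pi/3) = -1/2
Step 5: Re(z^7) = 2097152 * (-1/2) = -1048576

-1048576


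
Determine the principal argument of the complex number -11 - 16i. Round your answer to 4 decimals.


Step 1: z = -11 - 16i
Step 2: arg(z) = atan2(-16, -11)
Step 3: arg(z) = -2.1731

-2.1731


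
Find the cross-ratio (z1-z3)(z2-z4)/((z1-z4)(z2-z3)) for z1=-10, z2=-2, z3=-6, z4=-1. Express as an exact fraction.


Step 1: (z1-z3)(z2-z4) = (-4) * (-1) = 4
Step 2: (z1-z4)(z2-z3) = (-9) * 4 = -36
Step 3: Cross-ratio = -4/36 = -1/9

-1/9


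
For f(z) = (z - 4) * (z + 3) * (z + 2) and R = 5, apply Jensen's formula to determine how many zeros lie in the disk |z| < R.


Jensen's formula: (1/2pi)*integral log|f(Re^it)|dt = log|f(0)| + sum_{|a_k|<R} log(R/|a_k|)
Step 1: f(0) = (-4) * 3 * 2 = -24
Step 2: log|f(0)| = log|4| + log|-3| + log|-2| = 3.1781
Step 3: Zeros inside |z| < 5: 4, -3, -2
Step 4: Jensen sum = log(5/4) + log(5/3) + log(5/2) = 1.6503
Step 5: n(R) = number of terms in the Jensen sum = count of zeros inside |z| < 5 = 3

3


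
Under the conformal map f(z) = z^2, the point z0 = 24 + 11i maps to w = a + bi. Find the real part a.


Step 1: z0 = 24 + 11i
Step 2: z0^2 = 24^2 - 11^2 + 528i
Step 3: real part = 576 - 121 = 455

455


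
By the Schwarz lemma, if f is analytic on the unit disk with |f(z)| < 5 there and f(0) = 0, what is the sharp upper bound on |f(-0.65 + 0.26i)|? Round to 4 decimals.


Step 1: g = f/5 maps D -> D with g(0) = 0, so by the Schwarz lemma |g(z)| <= |z|, i.e. |f(z)| <= 5|z|; this is sharp (f(z) = 5z).
Step 2: |z0|^2 = (-0.65)^2 + 0.26^2 = 0.4901
Step 3: |z0| = sqrt(0.4901) = 0.700071
Step 4: Best bound = 5 * |z0| = 5 * 0.700071 = 3.5004

3.5004


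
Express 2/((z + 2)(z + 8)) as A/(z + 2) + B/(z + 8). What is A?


Step 1: Multiply both sides by (z + 2) and set z = -2
Step 2: A = 2 / (-2 + 8)
Step 3: A = 2 / 6
Step 4: A = 1/3

1/3


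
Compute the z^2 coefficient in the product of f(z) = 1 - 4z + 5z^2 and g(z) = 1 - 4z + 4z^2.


Step 1: z^2 term in f*g comes from: (1)*(4z^2) + (-4z)*(-4z) + (5z^2)*(1)
Step 2: = 4 + 16 + 5
Step 3: = 25

25


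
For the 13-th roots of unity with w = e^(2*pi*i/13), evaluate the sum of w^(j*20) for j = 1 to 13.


Step 1: The sum sum_{j=1}^{n} w^(k*j) equals n if n | k, else 0.
Step 2: Here n = 13, k = 20
Step 3: Does n divide k? 13 | 20 -> False
Step 4: Sum = 0

0


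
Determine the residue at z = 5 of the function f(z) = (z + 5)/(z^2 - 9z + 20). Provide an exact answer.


Step 1: Q(z) = z^2 - 9z + 20 = (z - 5)(z - 4)
Step 2: Q'(z) = 2z - 9
Step 3: Q'(5) = 1, P(5) = 10
Step 4: Res = P(5)/Q'(5) = 10/1 = 10

10


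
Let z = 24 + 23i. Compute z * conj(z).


Step 1: conj(z) = 24 - 23i
Step 2: z * conj(z) = 24^2 + 23^2
Step 3: = 576 + 529 = 1105

1105


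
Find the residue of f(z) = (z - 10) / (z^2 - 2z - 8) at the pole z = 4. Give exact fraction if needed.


Step 1: Q(z) = z^2 - 2z - 8 = (z - 4)(z + 2)
Step 2: Q'(z) = 2z - 2
Step 3: Q'(4) = 6, P(4) = -6
Step 4: Res = P(4)/Q'(4) = -6/6 = -1

-1


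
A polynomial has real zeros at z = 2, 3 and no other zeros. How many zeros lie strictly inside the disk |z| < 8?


Step 1: Check each root:
  z = 2: |2| = 2 < 8
  z = 3: |3| = 3 < 8
Step 2: Count = 2

2


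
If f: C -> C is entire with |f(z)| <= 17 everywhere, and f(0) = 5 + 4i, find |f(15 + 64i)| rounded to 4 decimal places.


Step 1: By Liouville's theorem, a bounded entire function is constant.
Step 2: f(z) = f(0) = 5 + 4i for all z.
Step 3: |f(w)| = |5 + 4i| = sqrt(25 + 16)
Step 4: = 6.4031

6.4031


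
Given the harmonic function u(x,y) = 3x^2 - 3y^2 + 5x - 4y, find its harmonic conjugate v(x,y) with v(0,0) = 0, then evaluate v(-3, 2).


Step 1: v_x = -u_y = 6y + 4
Step 2: v_y = u_x = 6x + 5
Step 3: v = 6xy + 4x + 5y + C
Step 4: v(0,0) = 0 => C = 0
Step 5: v(-3, 2) = -38

-38


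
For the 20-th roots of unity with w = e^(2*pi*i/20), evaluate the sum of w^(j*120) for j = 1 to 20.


Step 1: The sum sum_{j=1}^{n} w^(k*j) equals n if n | k, else 0.
Step 2: Here n = 20, k = 120
Step 3: Does n divide k? 20 | 120 -> True
Step 4: Sum = 20

20


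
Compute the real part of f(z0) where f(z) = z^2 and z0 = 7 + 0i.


Step 1: z0 = 7 + 0i
Step 2: z0^2 = 7^2 - 0^2 + 0i
Step 3: real part = 49 - 0 = 49

49


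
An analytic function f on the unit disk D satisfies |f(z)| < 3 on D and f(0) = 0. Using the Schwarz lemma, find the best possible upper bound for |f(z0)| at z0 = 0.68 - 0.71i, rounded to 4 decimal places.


Step 1: g = f/3 maps D -> D with g(0) = 0, so by the Schwarz lemma |g(z)| <= |z|, i.e. |f(z)| <= 3|z|; this is sharp (f(z) = 3z).
Step 2: |z0|^2 = 0.68^2 + (-0.71)^2 = 0.9665
Step 3: |z0| = sqrt(0.9665) = 0.983107
Step 4: Best bound = 3 * |z0| = 3 * 0.983107 = 2.9493

2.9493


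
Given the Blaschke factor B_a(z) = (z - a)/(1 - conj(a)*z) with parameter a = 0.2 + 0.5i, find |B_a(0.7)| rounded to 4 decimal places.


Step 1: Numerator z0 - a = 0.7 - (0.2 + 0.5i) = 0.5 - 0.5i
Step 2: Denominator 1 - conj(a)*z0 = 1 - (0.2 - 0.5i)*0.7 = 0.86 + 0.35i
Step 3: |z0 - a|^2 = 0.5^2 + (-0.5)^2 = 0.5; |1 - conj(a)*z0|^2 = 0.86^2 + 0.35^2 = 0.8621
Step 4: |B_a(0.7)| = sqrt(0.5 / 0.8621) = sqrt(0.579979)
Step 5: = 0.7616

0.7616


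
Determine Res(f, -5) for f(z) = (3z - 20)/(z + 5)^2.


Step 1: Pole of order 2 at z = -5
Step 2: Res = lim d/dz [(z + 5)^2 * f(z)] as z -> -5
Step 3: (z + 5)^2 * f(z) = 3z - 20
Step 4: d/dz[3z - 20] = 3

3


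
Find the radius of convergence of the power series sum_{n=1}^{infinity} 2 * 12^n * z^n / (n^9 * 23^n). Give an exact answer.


Step 1: General term a_n = 2 * 12^n / (n^9 * 23^n)
Step 2: By the root test, |a_n|^(1/n) = 2^(1/n) * 12 / (n^(9/n) * 23) -> 12/23 as n -> infinity (since 2^(1/n) -> 1 and n^(9/n) -> 1)
Step 3: R = 1/lim|a_n|^(1/n) = 23/12

23/12


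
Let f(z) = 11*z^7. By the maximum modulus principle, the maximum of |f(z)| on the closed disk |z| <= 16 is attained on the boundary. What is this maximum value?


Step 1: On |z| = 16, |f(z)| = 11 * |z|^7 = 11 * 16^7
Step 2: By maximum modulus principle, maximum is on boundary.
Step 3: Maximum = 11 * 268435456 = 2952790016

2952790016


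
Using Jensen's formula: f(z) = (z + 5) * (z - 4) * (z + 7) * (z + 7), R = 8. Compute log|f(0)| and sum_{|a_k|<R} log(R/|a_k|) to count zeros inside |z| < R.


Jensen's formula: (1/2pi)*integral log|f(Re^it)|dt = log|f(0)| + sum_{|a_k|<R} log(R/|a_k|)
Step 1: f(0) = 5 * (-4) * 7 * 7 = -980
Step 2: log|f(0)| = log|-5| + log|4| + log|-7| + log|-7| = 6.8876
Step 3: Zeros inside |z| < 8: -5, 4, -7, -7
Step 4: Jensen sum = log(8/5) + log(8/4) + log(8/7) + log(8/7) = 1.4302
Step 5: n(R) = number of terms in the Jensen sum = count of zeros inside |z| < 8 = 4

4


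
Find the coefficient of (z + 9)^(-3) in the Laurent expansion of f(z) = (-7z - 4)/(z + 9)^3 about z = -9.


Step 1: Write the numerator in powers of (z + 9): -7z - 4 = -7(z + 9) + (-7*(-9) - 4) = -7(z + 9) + 59
Step 2: Divide by (z + 9)^3: f(z) = 59(z + 9)^(-3) - 7(z + 9)^(-2)
Step 3: This finite sum is the Laurent series of f about z = -9.
Step 4: Coefficient of (z + 9)^(-3) = -7*(-9) - 4 = 59

59


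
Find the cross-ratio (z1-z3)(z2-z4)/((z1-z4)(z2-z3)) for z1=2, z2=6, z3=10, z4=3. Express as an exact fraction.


Step 1: (z1-z3)(z2-z4) = (-8) * 3 = -24
Step 2: (z1-z4)(z2-z3) = (-1) * (-4) = 4
Step 3: Cross-ratio = -24/4 = -6

-6


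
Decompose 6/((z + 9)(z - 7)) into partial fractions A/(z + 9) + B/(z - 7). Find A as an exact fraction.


Step 1: Multiply both sides by (z + 9) and set z = -9
Step 2: A = 6 / (-9 - 7)
Step 3: A = 6 / (-16)
Step 4: A = -3/8

-3/8


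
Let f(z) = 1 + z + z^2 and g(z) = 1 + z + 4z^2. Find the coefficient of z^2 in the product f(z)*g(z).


Step 1: z^2 term in f*g comes from: (1)*(4z^2) + (z)*(z) + (z^2)*(1)
Step 2: = 4 + 1 + 1
Step 3: = 6

6


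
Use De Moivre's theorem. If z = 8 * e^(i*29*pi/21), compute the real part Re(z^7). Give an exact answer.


Step 1: By De Moivre's theorem, z^7 = 8^7 * e^(i*7*29*pi/21) = 2097152 * (cos(29*pi/3) + i*sin(29*pi/3))
Step 2: |z|^7 = 8^7 = 2097152
Step 3: Reduce the angle mod 2*pi: 29*pi/3 - 8*pi = 5*pi/3
Step 4: cos(5*pi/3) = 1/2
Step 5: Re(z^7) = 2097152 * 1/2 = 1048576

1048576


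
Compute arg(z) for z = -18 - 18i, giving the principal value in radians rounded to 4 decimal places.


Step 1: z = -18 - 18i
Step 2: arg(z) = atan2(-18, -18)
Step 3: arg(z) = -2.3562

-2.3562


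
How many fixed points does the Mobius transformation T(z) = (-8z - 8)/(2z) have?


Step 1: Fixed points satisfy T(z) = z
Step 2: 2z^2 + 8z + 8 = 0
Step 3: Discriminant = 8^2 - 4*2*8 = 0
Step 4: Number of fixed points = 1

1


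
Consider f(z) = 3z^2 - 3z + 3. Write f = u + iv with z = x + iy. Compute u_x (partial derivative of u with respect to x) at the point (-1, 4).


Step 1: f(z) = 3(x+iy)^2 - 3(x+iy) + 3
Step 2: u = 3(x^2 - y^2) - 3x + 3
Step 3: u_x = 6x - 3
Step 4: At (-1, 4): u_x = -6 - 3 = -9

-9


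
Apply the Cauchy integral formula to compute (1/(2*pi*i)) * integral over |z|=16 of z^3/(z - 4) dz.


Step 1: f(z) = z^3, a = 4 is inside |z| = 16
Step 2: By Cauchy integral formula: (1/(2pi*i)) * integral = f(a)
Step 3: f(4) = 4^3 = 64

64


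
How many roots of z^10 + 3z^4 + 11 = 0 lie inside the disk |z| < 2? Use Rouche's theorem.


Step 1: On |z| = 2 the three terms have sizes |z^10| = 2^10 = 1024, |3z^4| = 3*2^4 = 48, |11| = 11
Step 2: The dominant term is g(z) = z^10; let h(z) = 3z^4 + 11 so f = g + h
Step 3: On |z| = 2: |g| = 1024 and |h| <= 48 + 11 = 59
Step 4: Since 1024 > 59, |h| < |g| on |z| = 2, so by Rouche f has the same number of zeros as g inside |z| < 2
Step 5: g(z) = z^10 has 10 zeros (all at the origin) inside |z| < 2. Answer = 10

10


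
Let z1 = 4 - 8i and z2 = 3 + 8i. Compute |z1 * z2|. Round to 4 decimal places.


Step 1: |z1| = sqrt(4^2 + (-8)^2) = sqrt(80)
Step 2: |z2| = sqrt(3^2 + 8^2) = sqrt(73)
Step 3: |z1*z2| = |z1|*|z2| = sqrt(80) * sqrt(73) = sqrt(80 * 73) = sqrt(5840)
Step 4: = 76.4199

76.4199


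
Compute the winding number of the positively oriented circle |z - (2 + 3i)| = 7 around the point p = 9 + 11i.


Step 1: Center c = (2, 3), radius = 7
Step 2: |p - c|^2 = 7^2 + 8^2 = 113
Step 3: r^2 = 49
Step 4: |p-c| > r so winding number = 0

0


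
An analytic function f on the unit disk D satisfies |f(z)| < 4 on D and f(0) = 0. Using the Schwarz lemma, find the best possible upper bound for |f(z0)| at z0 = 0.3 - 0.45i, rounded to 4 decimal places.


Step 1: g = f/4 maps D -> D with g(0) = 0, so by the Schwarz lemma |g(z)| <= |z|, i.e. |f(z)| <= 4|z|; this is sharp (f(z) = 4z).
Step 2: |z0|^2 = 0.3^2 + (-0.45)^2 = 0.2925
Step 3: |z0| = sqrt(0.2925) = 0.540833
Step 4: Best bound = 4 * |z0| = 4 * 0.540833 = 2.1633

2.1633


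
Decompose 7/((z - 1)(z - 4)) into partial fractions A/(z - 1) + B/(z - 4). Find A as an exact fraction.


Step 1: Multiply both sides by (z - 1) and set z = 1
Step 2: A = 7 / (1 - 4)
Step 3: A = 7 / (-3)
Step 4: A = -7/3

-7/3


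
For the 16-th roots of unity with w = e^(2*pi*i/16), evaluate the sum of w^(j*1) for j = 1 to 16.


Step 1: The sum sum_{j=1}^{n} w^(k*j) equals n if n | k, else 0.
Step 2: Here n = 16, k = 1
Step 3: Does n divide k? 16 | 1 -> False
Step 4: Sum = 0

0


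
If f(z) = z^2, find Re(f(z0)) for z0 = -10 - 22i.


Step 1: z0 = -10 - 22i
Step 2: z0^2 = (-10)^2 - (-22)^2 + 440i
Step 3: real part = 100 - 484 = -384

-384


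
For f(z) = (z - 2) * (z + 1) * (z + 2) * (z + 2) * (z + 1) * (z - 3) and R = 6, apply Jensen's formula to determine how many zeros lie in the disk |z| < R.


Jensen's formula: (1/2pi)*integral log|f(Re^it)|dt = log|f(0)| + sum_{|a_k|<R} log(R/|a_k|)
Step 1: f(0) = (-2) * 1 * 2 * 2 * 1 * (-3) = 24
Step 2: log|f(0)| = log|2| + log|-1| + log|-2| + log|-2| + log|-1| + log|3| = 3.1781
Step 3: Zeros inside |z| < 6: 2, -1, -2, -2, -1, 3
Step 4: Jensen sum = log(6/2) + log(6/1) + log(6/2) + log(6/2) + log(6/1) + log(6/3) = 7.5725
Step 5: n(R) = number of terms in the Jensen sum = count of zeros inside |z| < 6 = 6

6


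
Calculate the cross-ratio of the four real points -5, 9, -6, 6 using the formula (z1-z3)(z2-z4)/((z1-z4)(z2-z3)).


Step 1: (z1-z3)(z2-z4) = 1 * 3 = 3
Step 2: (z1-z4)(z2-z3) = (-11) * 15 = -165
Step 3: Cross-ratio = -3/165 = -1/55

-1/55


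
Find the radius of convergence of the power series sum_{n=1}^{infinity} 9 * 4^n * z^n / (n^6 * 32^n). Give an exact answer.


Step 1: General term a_n = 9 * 4^n / (n^6 * 32^n)
Step 2: By the root test, |a_n|^(1/n) = 9^(1/n) * 4 / (n^(6/n) * 32) -> 4/32 as n -> infinity (since 9^(1/n) -> 1 and n^(6/n) -> 1)
Step 3: R = 1/lim|a_n|^(1/n) = 32/4 = 8

8


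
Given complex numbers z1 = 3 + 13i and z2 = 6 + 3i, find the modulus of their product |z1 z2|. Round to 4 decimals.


Step 1: |z1| = sqrt(3^2 + 13^2) = sqrt(178)
Step 2: |z2| = sqrt(6^2 + 3^2) = sqrt(45)
Step 3: |z1*z2| = |z1|*|z2| = sqrt(178) * sqrt(45) = sqrt(178 * 45) = sqrt(8010)
Step 4: = 89.4986

89.4986


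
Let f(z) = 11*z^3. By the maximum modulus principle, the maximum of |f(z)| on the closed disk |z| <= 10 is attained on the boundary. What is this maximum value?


Step 1: On |z| = 10, |f(z)| = 11 * |z|^3 = 11 * 10^3
Step 2: By maximum modulus principle, maximum is on boundary.
Step 3: Maximum = 11 * 1000 = 11000

11000


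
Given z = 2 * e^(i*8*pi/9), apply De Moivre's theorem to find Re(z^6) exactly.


Step 1: By De Moivre's theorem, z^6 = 2^6 * e^(i*6*8*pi/9) = 64 * (cos(16*pi/3) + i*sin(16*pi/3))
Step 2: |z|^6 = 2^6 = 64
Step 3: Reduce the angle mod 2*pi: 16*pi/3 - 4*pi = 4*pi/3
Step 4: cos(4*pi/3) = -1/2
Step 5: Re(z^6) = 64 * (-1/2) = -32

-32


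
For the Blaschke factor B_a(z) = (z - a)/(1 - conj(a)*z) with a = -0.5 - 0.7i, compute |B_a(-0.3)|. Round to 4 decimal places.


Step 1: Numerator z0 - a = -0.3 - (-0.5 - 0.7i) = 0.2 + 0.7i
Step 2: Denominator 1 - conj(a)*z0 = 1 - (-0.5 + 0.7i)*(-0.3) = 0.85 + 0.21i
Step 3: |z0 - a|^2 = 0.2^2 + 0.7^2 = 0.53; |1 - conj(a)*z0|^2 = 0.85^2 + 0.21^2 = 0.7666
Step 4: |B_a(-0.3)| = sqrt(0.53 / 0.7666) = sqrt(0.691364)
Step 5: = 0.8315

0.8315


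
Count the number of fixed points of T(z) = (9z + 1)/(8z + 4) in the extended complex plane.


Step 1: Fixed points satisfy T(z) = z
Step 2: 8z^2 - 5z - 1 = 0
Step 3: Discriminant = (-5)^2 - 4*8*(-1) = 57
Step 4: Number of fixed points = 2

2


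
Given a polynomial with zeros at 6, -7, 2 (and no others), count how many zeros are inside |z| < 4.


Step 1: Check each root:
  z = 6: |6| = 6 >= 4
  z = -7: |-7| = 7 >= 4
  z = 2: |2| = 2 < 4
Step 2: Count = 1

1


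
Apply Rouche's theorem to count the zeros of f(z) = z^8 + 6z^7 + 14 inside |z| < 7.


Step 1: On |z| = 7 the three terms have sizes |z^8| = 7^8 = 5764801, |6z^7| = 6*7^7 = 4941258, |14| = 14
Step 2: The dominant term is g(z) = z^8; let h(z) = 6z^7 + 14 so f = g + h
Step 3: On |z| = 7: |g| = 5764801 and |h| <= 4941258 + 14 = 4941272
Step 4: Since 5764801 > 4941272, |h| < |g| on |z| = 7, so by Rouche f has the same number of zeros as g inside |z| < 7
Step 5: g(z) = z^8 has 8 zeros (all at the origin) inside |z| < 7. Answer = 8

8


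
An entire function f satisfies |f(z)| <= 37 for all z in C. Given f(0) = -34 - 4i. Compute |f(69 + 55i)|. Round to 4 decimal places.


Step 1: By Liouville's theorem, a bounded entire function is constant.
Step 2: f(z) = f(0) = -34 - 4i for all z.
Step 3: |f(w)| = |-34 - 4i| = sqrt(1156 + 16)
Step 4: = 34.2345

34.2345


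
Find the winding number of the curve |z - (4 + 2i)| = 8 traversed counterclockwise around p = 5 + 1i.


Step 1: Center c = (4, 2), radius = 8
Step 2: |p - c|^2 = 1^2 + (-1)^2 = 2
Step 3: r^2 = 64
Step 4: |p-c| < r so winding number = 1

1


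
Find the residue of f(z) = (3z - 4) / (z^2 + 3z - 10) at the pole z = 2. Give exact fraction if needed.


Step 1: Q(z) = z^2 + 3z - 10 = (z - 2)(z + 5)
Step 2: Q'(z) = 2z + 3
Step 3: Q'(2) = 7, P(2) = 2
Step 4: Res = P(2)/Q'(2) = 2/7 = 2/7

2/7


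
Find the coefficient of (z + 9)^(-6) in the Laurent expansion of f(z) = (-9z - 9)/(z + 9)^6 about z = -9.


Step 1: Write the numerator in powers of (z + 9): -9z - 9 = -9(z + 9) + (-9*(-9) - 9) = -9(z + 9) + 72
Step 2: Divide by (z + 9)^6: f(z) = 72(z + 9)^(-6) - 9(z + 9)^(-5)
Step 3: This finite sum is the Laurent series of f about z = -9.
Step 4: Coefficient of (z + 9)^(-6) = -9*(-9) - 9 = 72

72


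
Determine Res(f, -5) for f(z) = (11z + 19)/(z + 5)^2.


Step 1: Pole of order 2 at z = -5
Step 2: Res = lim d/dz [(z + 5)^2 * f(z)] as z -> -5
Step 3: (z + 5)^2 * f(z) = 11z + 19
Step 4: d/dz[11z + 19] = 11

11


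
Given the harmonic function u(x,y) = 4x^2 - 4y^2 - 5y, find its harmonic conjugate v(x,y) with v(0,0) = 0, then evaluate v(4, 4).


Step 1: v_x = -u_y = 8y + 5
Step 2: v_y = u_x = 8x + 0
Step 3: v = 8xy + 5x + C
Step 4: v(0,0) = 0 => C = 0
Step 5: v(4, 4) = 148

148


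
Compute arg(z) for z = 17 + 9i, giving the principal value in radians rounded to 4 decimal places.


Step 1: z = 17 + 9i
Step 2: arg(z) = atan2(9, 17)
Step 3: arg(z) = 0.4869

0.4869


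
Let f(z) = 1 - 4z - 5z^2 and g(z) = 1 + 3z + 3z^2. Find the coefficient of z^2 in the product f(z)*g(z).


Step 1: z^2 term in f*g comes from: (1)*(3z^2) + (-4z)*(3z) + (-5z^2)*(1)
Step 2: = 3 - 12 - 5
Step 3: = -14

-14


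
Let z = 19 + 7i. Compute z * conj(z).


Step 1: conj(z) = 19 - 7i
Step 2: z * conj(z) = 19^2 + 7^2
Step 3: = 361 + 49 = 410

410


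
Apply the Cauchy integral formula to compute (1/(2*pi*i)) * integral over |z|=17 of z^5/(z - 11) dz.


Step 1: f(z) = z^5, a = 11 is inside |z| = 17
Step 2: By Cauchy integral formula: (1/(2pi*i)) * integral = f(a)
Step 3: f(11) = 11^5 = 161051

161051


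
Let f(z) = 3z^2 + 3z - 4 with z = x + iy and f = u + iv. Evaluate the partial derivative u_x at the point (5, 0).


Step 1: f(z) = 3(x+iy)^2 + 3(x+iy) - 4
Step 2: u = 3(x^2 - y^2) + 3x - 4
Step 3: u_x = 6x + 3
Step 4: At (5, 0): u_x = 30 + 3 = 33

33


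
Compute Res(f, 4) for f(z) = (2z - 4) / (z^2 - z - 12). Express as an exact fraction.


Step 1: Q(z) = z^2 - z - 12 = (z - 4)(z + 3)
Step 2: Q'(z) = 2z - 1
Step 3: Q'(4) = 7, P(4) = 4
Step 4: Res = P(4)/Q'(4) = 4/7 = 4/7

4/7


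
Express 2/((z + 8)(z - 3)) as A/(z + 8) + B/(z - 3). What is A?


Step 1: Multiply both sides by (z + 8) and set z = -8
Step 2: A = 2 / (-8 - 3)
Step 3: A = 2 / (-11)
Step 4: A = -2/11

-2/11


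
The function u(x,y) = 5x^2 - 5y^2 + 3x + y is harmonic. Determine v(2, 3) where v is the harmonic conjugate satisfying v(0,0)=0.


Step 1: v_x = -u_y = 10y - 1
Step 2: v_y = u_x = 10x + 3
Step 3: v = 10xy - x + 3y + C
Step 4: v(0,0) = 0 => C = 0
Step 5: v(2, 3) = 67

67


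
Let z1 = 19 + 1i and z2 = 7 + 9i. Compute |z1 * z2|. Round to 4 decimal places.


Step 1: |z1| = sqrt(19^2 + 1^2) = sqrt(362)
Step 2: |z2| = sqrt(7^2 + 9^2) = sqrt(130)
Step 3: |z1*z2| = |z1|*|z2| = sqrt(362) * sqrt(130) = sqrt(362 * 130) = sqrt(47060)
Step 4: = 216.9332

216.9332


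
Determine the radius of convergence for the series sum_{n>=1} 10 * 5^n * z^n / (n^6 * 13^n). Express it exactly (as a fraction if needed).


Step 1: General term a_n = 10 * 5^n / (n^6 * 13^n)
Step 2: By the root test, |a_n|^(1/n) = 10^(1/n) * 5 / (n^(6/n) * 13) -> 5/13 as n -> infinity (since 10^(1/n) -> 1 and n^(6/n) -> 1)
Step 3: R = 1/lim|a_n|^(1/n) = 13/5

13/5


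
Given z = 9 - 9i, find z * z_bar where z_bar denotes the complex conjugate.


Step 1: conj(z) = 9 + 9i
Step 2: z * conj(z) = 9^2 + (-9)^2
Step 3: = 81 + 81 = 162

162


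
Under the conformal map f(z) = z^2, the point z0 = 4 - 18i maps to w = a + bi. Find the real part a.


Step 1: z0 = 4 - 18i
Step 2: z0^2 = 4^2 - (-18)^2 - 144i
Step 3: real part = 16 - 324 = -308

-308


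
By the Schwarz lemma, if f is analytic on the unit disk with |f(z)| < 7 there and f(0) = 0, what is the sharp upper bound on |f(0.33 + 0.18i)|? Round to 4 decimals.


Step 1: g = f/7 maps D -> D with g(0) = 0, so by the Schwarz lemma |g(z)| <= |z|, i.e. |f(z)| <= 7|z|; this is sharp (f(z) = 7z).
Step 2: |z0|^2 = 0.33^2 + 0.18^2 = 0.1413
Step 3: |z0| = sqrt(0.1413) = 0.375899
Step 4: Best bound = 7 * |z0| = 7 * 0.375899 = 2.6313

2.6313


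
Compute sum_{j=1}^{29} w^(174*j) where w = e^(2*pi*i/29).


Step 1: The sum sum_{j=1}^{n} w^(k*j) equals n if n | k, else 0.
Step 2: Here n = 29, k = 174
Step 3: Does n divide k? 29 | 174 -> True
Step 4: Sum = 29

29


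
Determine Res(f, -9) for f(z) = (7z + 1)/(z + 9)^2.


Step 1: Pole of order 2 at z = -9
Step 2: Res = lim d/dz [(z + 9)^2 * f(z)] as z -> -9
Step 3: (z + 9)^2 * f(z) = 7z + 1
Step 4: d/dz[7z + 1] = 7

7


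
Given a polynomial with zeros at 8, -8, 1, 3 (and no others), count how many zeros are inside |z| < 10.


Step 1: Check each root:
  z = 8: |8| = 8 < 10
  z = -8: |-8| = 8 < 10
  z = 1: |1| = 1 < 10
  z = 3: |3| = 3 < 10
Step 2: Count = 4

4


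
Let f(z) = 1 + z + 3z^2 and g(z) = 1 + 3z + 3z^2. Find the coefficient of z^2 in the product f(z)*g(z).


Step 1: z^2 term in f*g comes from: (1)*(3z^2) + (z)*(3z) + (3z^2)*(1)
Step 2: = 3 + 3 + 3
Step 3: = 9

9


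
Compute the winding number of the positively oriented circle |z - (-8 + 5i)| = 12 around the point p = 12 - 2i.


Step 1: Center c = (-8, 5), radius = 12
Step 2: |p - c|^2 = 20^2 + (-7)^2 = 449
Step 3: r^2 = 144
Step 4: |p-c| > r so winding number = 0

0


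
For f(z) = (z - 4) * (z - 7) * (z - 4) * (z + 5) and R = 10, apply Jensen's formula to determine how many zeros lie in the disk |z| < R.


Jensen's formula: (1/2pi)*integral log|f(Re^it)|dt = log|f(0)| + sum_{|a_k|<R} log(R/|a_k|)
Step 1: f(0) = (-4) * (-7) * (-4) * 5 = -560
Step 2: log|f(0)| = log|4| + log|7| + log|4| + log|-5| = 6.3279
Step 3: Zeros inside |z| < 10: 4, 7, 4, -5
Step 4: Jensen sum = log(10/4) + log(10/7) + log(10/4) + log(10/5) = 2.8824
Step 5: n(R) = number of terms in the Jensen sum = count of zeros inside |z| < 10 = 4

4


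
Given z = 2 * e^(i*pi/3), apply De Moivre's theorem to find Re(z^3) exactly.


Step 1: By De Moivre's theorem, z^3 = 2^3 * e^(i*3*pi/3) = 8 * (cos(pi) + i*sin(pi))
Step 2: |z|^3 = 2^3 = 8
Step 3: The angle pi already lies in [0, 2*pi)
Step 4: cos(pi) = -1
Step 5: Re(z^3) = 8 * (-1) = -8

-8


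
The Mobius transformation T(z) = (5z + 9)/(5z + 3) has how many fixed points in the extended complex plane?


Step 1: Fixed points satisfy T(z) = z
Step 2: 5z^2 - 2z - 9 = 0
Step 3: Discriminant = (-2)^2 - 4*5*(-9) = 184
Step 4: Number of fixed points = 2

2


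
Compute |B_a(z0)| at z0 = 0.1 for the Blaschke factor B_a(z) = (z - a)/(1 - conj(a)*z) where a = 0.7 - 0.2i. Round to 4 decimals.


Step 1: Numerator z0 - a = 0.1 - (0.7 - 0.2i) = -0.6 + 0.2i
Step 2: Denominator 1 - conj(a)*z0 = 1 - (0.7 + 0.2i)*0.1 = 0.93 - 0.02i
Step 3: |z0 - a|^2 = (-0.6)^2 + 0.2^2 = 0.4; |1 - conj(a)*z0|^2 = 0.93^2 + (-0.02)^2 = 0.8653
Step 4: |B_a(0.1)| = sqrt(0.4 / 0.8653) = sqrt(0.462267)
Step 5: = 0.6799

0.6799


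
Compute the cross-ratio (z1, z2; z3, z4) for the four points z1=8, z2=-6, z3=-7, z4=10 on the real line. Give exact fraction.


Step 1: (z1-z3)(z2-z4) = 15 * (-16) = -240
Step 2: (z1-z4)(z2-z3) = (-2) * 1 = -2
Step 3: Cross-ratio = 240/2 = 120

120


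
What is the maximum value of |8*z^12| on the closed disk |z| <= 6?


Step 1: On |z| = 6, |f(z)| = 8 * |z|^12 = 8 * 6^12
Step 2: By maximum modulus principle, maximum is on boundary.
Step 3: Maximum = 8 * 2176782336 = 17414258688

17414258688


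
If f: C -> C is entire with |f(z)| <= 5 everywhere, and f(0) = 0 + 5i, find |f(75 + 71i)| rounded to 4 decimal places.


Step 1: By Liouville's theorem, a bounded entire function is constant.
Step 2: f(z) = f(0) = 0 + 5i for all z.
Step 3: |f(w)| = |0 + 5i| = sqrt(0 + 25)
Step 4: = 5.0

5.0


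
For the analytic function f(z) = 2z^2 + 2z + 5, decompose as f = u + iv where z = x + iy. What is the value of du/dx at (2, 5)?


Step 1: f(z) = 2(x+iy)^2 + 2(x+iy) + 5
Step 2: u = 2(x^2 - y^2) + 2x + 5
Step 3: u_x = 4x + 2
Step 4: At (2, 5): u_x = 8 + 2 = 10

10


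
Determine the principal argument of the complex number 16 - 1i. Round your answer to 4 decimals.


Step 1: z = 16 - 1i
Step 2: arg(z) = atan2(-1, 16)
Step 3: arg(z) = -0.0624

-0.0624


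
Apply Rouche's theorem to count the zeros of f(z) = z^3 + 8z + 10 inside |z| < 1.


Step 1: On |z| = 1 the three terms have sizes |z^3| = 1^3 = 1, |8z| = 8*1 = 8, |10| = 10
Step 2: The dominant term is g(z) = 10; let h(z) = z^3 + 8z so f = g + h
Step 3: On |z| = 1: |g| = 10 and |h| <= 1 + 8 = 9
Step 4: Since 10 > 9, |h| < |g| on |z| = 1, so by Rouche f has the same number of zeros as g inside |z| < 1
Step 5: g(z) = 10 is a nonzero constant with no zeros inside |z| < 1. Answer = 0

0


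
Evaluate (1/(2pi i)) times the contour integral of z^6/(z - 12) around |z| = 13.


Step 1: f(z) = z^6, a = 12 is inside |z| = 13
Step 2: By Cauchy integral formula: (1/(2pi*i)) * integral = f(a)
Step 3: f(12) = 12^6 = 2985984

2985984


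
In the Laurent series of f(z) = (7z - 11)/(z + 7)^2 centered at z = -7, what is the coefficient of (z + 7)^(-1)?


Step 1: Write the numerator in powers of (z + 7): 7z - 11 = 7(z + 7) + (7*(-7) - 11) = 7(z + 7) - 60
Step 2: Divide by (z + 7)^2: f(z) = -60(z + 7)^(-2) + 7(z + 7)^(-1)
Step 3: This finite sum is the Laurent series of f about z = -7.
Step 4: Coefficient of (z + 7)^(-1) = coefficient of (z + 7) in the re-centred numerator = 7

7


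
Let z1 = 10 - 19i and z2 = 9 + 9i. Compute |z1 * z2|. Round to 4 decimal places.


Step 1: |z1| = sqrt(10^2 + (-19)^2) = sqrt(461)
Step 2: |z2| = sqrt(9^2 + 9^2) = sqrt(162)
Step 3: |z1*z2| = |z1|*|z2| = sqrt(461) * sqrt(162) = sqrt(461 * 162) = sqrt(74682)
Step 4: = 273.2801

273.2801


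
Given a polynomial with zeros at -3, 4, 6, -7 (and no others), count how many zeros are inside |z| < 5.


Step 1: Check each root:
  z = -3: |-3| = 3 < 5
  z = 4: |4| = 4 < 5
  z = 6: |6| = 6 >= 5
  z = -7: |-7| = 7 >= 5
Step 2: Count = 2

2


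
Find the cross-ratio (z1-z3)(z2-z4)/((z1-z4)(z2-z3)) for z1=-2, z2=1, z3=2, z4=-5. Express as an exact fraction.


Step 1: (z1-z3)(z2-z4) = (-4) * 6 = -24
Step 2: (z1-z4)(z2-z3) = 3 * (-1) = -3
Step 3: Cross-ratio = 24/3 = 8

8


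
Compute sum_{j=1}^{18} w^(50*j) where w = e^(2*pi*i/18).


Step 1: The sum sum_{j=1}^{n} w^(k*j) equals n if n | k, else 0.
Step 2: Here n = 18, k = 50
Step 3: Does n divide k? 18 | 50 -> False
Step 4: Sum = 0

0


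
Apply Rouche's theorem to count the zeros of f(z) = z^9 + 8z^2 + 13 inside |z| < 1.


Step 1: On |z| = 1 the three terms have sizes |z^9| = 1^9 = 1, |8z^2| = 8*1^2 = 8, |13| = 13
Step 2: The dominant term is g(z) = 13; let h(z) = z^9 + 8z^2 so f = g + h
Step 3: On |z| = 1: |g| = 13 and |h| <= 1 + 8 = 9
Step 4: Since 13 > 9, |h| < |g| on |z| = 1, so by Rouche f has the same number of zeros as g inside |z| < 1
Step 5: g(z) = 13 is a nonzero constant with no zeros inside |z| < 1. Answer = 0

0
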